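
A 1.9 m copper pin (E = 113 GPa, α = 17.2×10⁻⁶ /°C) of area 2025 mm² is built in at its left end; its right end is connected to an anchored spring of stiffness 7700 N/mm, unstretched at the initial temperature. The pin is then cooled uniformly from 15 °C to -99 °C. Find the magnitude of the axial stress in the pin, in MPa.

The unrestrained thermal change is αΔT L = 17.2×10⁻⁶ × 114 × 1900 = 3.726 mm.
Let P be the tensile force in the spring. The pin extends elastically by PL/(AE) and the spring stretches by P/k; together these equal δ_free.
P [ L/(AE) + 1/k ] = δ_free → P [ 1900/(2025×113×10³) + 1/(7700) ] = 3.726.
P = 3.726 / 0.0001382 = 26960 N.
σ = P/A = 26960/2025 = 13.31 MPa.

σ ≈ 13.3 MPa (tensile)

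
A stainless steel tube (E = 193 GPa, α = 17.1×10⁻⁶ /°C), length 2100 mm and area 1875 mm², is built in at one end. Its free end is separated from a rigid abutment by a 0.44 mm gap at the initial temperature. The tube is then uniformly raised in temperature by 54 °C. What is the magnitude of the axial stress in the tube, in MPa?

σ ≈ 138 MPa (compressive)

Free thermal elongation = αΔT L = 17.1×10⁻⁶ × 54 × 2100 = 1.939 mm.
After closing the 0.44 mm clearance, 1.939 − 0.44 = 1.499 mm of expansion remains to be suppressed by the wall.
So σ = E(δ_free − g)/L = 193×10³ × 1.499/2100 = 137.8 MPa.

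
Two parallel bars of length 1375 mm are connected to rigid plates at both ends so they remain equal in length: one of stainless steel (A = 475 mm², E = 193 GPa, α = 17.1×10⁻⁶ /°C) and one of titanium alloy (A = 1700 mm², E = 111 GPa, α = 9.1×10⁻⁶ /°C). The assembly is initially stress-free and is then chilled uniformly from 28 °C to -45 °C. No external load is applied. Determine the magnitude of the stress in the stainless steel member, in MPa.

σ ≈ 75.9 MPa (tensile)

Equilibrium of a rigid end plate with no external load gives equal and opposite internal forces ±P in the two members. Since α_{stainless steel} > α_{titanium alloy}, cooling drives the stainless steel into tension and the titanium alloy into compression.
Equating the net (thermal + elastic) strains gives |α₁ − α₂|·ΔT = P·[1/(A₁E₁) + 1/(A₂E₂)].
|α₁ − α₂|·ΔT = 8×10⁻⁶ × 73 = 0.000584.
1/(A₁E₁) + 1/(A₂E₂) = 1/(475×193×10³) + 1/(1700×111×10³) = 1.621×10⁻⁸ N⁻¹.
So P = 0.000584 / 1.621×10⁻⁸ = 36.03 kN.
σ_{stainless steel} = P/A₁ = 36030/475 = 75.86 MPa, tensile.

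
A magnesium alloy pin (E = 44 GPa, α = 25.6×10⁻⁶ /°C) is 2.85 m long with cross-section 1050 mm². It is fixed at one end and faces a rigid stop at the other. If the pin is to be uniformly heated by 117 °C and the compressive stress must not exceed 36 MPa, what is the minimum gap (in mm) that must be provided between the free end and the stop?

With no wall the pin would lengthen by αΔT L = 25.6×10⁻⁶ × 117 × 2850 = 8.536 mm.
At the allowable stress the elastic shortening the wall may impose is σL/E = 36 × 2850 / (44×10³) = 2.332 mm.
So the gap has to take up the difference, g_min = δ_free − σL/E = 8.536 − 2.332 = 6.205 mm.

g ≈ 6.2 mm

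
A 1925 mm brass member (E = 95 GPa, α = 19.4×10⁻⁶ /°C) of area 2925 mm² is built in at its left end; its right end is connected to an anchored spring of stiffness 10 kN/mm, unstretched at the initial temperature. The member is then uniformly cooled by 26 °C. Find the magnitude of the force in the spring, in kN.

If the spring were absent the member would shorten by αΔT L = 19.4×10⁻⁶ × 26 × 1925 = 0.971 mm.
Let P be the tensile force in the spring. The member extends elastically by PL/(AE) and the spring stretches by P/k; together these equal δ_free.
So P = δ_free / [L/(AE) + 1/k] = 0.971 / [ 1925/(2925×95×10³) + 1/(10×10³) ].
P = 0.971 / 0.0001069 = 9081 N.

P ≈ 9.08 kN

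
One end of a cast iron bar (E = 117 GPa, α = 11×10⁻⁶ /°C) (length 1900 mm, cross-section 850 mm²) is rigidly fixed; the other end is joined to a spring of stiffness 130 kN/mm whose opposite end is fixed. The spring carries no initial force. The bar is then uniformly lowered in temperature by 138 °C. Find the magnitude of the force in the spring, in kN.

Free thermal contraction: δ_free = αΔT L = 11×10⁻⁶ × 138 × 1900 = 2.884 mm.
Let P be the tensile force in the spring. The bar extends elastically by PL/(AE) and the spring stretches by P/k; together these equal δ_free.
P [ L/(AE) + 1/k ] = δ_free → P [ 1900/(850×117×10³) + 1/(130×10³) ] = 2.884.
P = 2.884 / 2.68×10⁻⁵ = 107600 N.

P ≈ 108 kN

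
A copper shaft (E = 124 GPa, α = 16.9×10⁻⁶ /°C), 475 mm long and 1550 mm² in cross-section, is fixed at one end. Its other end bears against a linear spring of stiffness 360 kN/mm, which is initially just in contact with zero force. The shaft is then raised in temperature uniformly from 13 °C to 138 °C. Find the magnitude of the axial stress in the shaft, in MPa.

Free thermal expansion: δ_free = αΔT L = 16.9×10⁻⁶ × 125 × 475 = 1.003 mm.
Let P be the compressive force at the spring. The shaft shortens elastically by PL/(AE) and the spring compresses by P/k; together these equal δ_free.
So P = δ_free / [L/(AE) + 1/k] = 1.003 / [ 475/(1550×124×10³) + 1/(360×10³) ].
P = 1.003 / 5.249×10⁻⁶ = 191200 N.
σ = P/A = 191200/1550 = 123.3 MPa.

σ ≈ 123 MPa (compressive)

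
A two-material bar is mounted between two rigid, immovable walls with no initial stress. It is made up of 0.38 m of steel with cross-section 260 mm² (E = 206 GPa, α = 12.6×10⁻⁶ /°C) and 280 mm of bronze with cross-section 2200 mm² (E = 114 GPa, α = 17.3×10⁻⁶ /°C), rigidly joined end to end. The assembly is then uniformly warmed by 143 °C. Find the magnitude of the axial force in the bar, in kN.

P ≈ 168 kN (compressive)

If the supports were absent, the total length change would be Σ αᵢΔT Lᵢ = 12.6×10⁻⁶×143×380 + 17.3×10⁻⁶×143×280 = 1.377 mm.
Since the ends are fixed, an axial force P builds up, equal in every segment, with P · Σ Lᵢ/(AᵢEᵢ) = δ_free.
The series flexibility is Σ Lᵢ/(AᵢEᵢ) = 380/(260×206×10³) + 280/(2200×114×10³) = 8.211×10⁻⁶ mm/N.
Hence P = δ_free / Σ(L/AE) = 1.377/8.211×10⁻⁶ = 167.7 kN (compressive).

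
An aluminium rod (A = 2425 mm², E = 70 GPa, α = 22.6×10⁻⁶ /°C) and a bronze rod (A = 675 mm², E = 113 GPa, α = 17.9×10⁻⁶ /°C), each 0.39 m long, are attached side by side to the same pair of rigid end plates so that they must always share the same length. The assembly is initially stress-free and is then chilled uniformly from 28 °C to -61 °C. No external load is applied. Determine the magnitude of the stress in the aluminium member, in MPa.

The aluminium has the larger α, so on cooling it would change length more than the bronze if both were free. The rigid plates force a common final length, so the aluminium is put into tension and the bronze into compression, with equal and opposite forces P (no external load).
Setting the final lengths equal and cancelling L: (α₁ − α₂)ΔT = P/(A₁E₁) + P/(A₂E₂).
|α₁ − α₂|·ΔT = 4.7×10⁻⁶ × 89 = 0.0004183.
1/(A₁E₁) + 1/(A₂E₂) = 1/(2425×70×10³) + 1/(675×113×10³) = 1.9×10⁻⁸ N⁻¹.
P = 0.0004183 / 1.9×10⁻⁸ = 22010 N = 22.01 kN.
σ_{aluminium} = P/A₁ = 22010/2425 = 9.078 MPa, tensile.

σ ≈ 9.08 MPa (tensile)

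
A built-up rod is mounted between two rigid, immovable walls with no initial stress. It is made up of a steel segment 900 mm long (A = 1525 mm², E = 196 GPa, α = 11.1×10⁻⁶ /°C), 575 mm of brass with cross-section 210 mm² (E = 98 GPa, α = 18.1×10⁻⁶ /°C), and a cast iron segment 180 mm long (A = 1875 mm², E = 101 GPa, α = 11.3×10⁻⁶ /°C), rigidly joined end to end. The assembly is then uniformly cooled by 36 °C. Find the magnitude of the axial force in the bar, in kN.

Free thermal contraction of the whole bar: Σ αᵢΔT Lᵢ = 11.1×10⁻⁶×36×900 + 18.1×10⁻⁶×36×575 + 11.3×10⁻⁶×36×180 = 0.8075 mm.
Since the ends are fixed, an axial force P builds up, equal in every segment, with P · Σ Lᵢ/(AᵢEᵢ) = δ_free.
Σ Lᵢ/(AᵢEᵢ) = 900/(1525×196×10³) + 575/(210×98×10³) + 180/(1875×101×10³) = 3.19×10⁻⁵ mm/N.
P = 0.8075 / 3.19×10⁻⁵ = 25310 N = 25.31 kN, tensile.

P ≈ 25.3 kN (tensile)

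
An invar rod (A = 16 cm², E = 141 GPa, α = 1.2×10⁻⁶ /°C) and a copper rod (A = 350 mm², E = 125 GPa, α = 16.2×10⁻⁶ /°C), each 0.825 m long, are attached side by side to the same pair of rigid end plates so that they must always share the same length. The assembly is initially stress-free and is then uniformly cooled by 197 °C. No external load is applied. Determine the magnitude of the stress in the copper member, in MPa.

The copper has the larger α, so on cooling it would change length more than the invar if both were free. The rigid plates force a common final length, so the copper is put into tension and the invar into compression, with equal and opposite forces P (no external load).
Setting the final lengths equal and cancelling L: (α₁ − α₂)ΔT = P/(A₁E₁) + P/(A₂E₂).
|α₁ − α₂|·ΔT = 15×10⁻⁶ × 197 = 0.002955.
1/(A₁E₁) + 1/(A₂E₂) = 1/(1600×141×10³) + 1/(350×125×10³) = 2.729×10⁻⁸ N⁻¹.
So P = 0.002955 / 2.729×10⁻⁸ = 108.3 kN.
σ_{copper} = P/A₂ = 108300/350 = 309.4 MPa, tensile.

σ ≈ 309 MPa (tensile)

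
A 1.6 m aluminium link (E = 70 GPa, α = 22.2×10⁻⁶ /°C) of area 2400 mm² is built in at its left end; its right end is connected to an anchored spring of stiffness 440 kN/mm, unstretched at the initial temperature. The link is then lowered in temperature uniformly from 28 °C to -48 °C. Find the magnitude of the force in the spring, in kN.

Free thermal contraction: δ_free = αΔT L = 22.2×10⁻⁶ × 76 × 1600 = 2.7 mm.
With a force P in the spring, the elastic change of the link is PL/(AE) and that of the spring is P/k; compatibility requires their sum to equal δ_free.
So P = δ_free / [L/(AE) + 1/k] = 2.7 / [ 1600/(2400×70×10³) + 1/(440×10³) ].
P = 2.7 / 1.18×10⁻⁵ = 228800 N.

P ≈ 229 kN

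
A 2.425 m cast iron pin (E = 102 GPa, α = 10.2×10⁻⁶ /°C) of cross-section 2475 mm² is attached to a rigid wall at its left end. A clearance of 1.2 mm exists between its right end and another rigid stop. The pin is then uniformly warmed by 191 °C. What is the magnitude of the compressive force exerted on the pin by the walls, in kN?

P ≈ 367 kN

Unrestrained expansion: δ_free = αΔT L = 10.2×10⁻⁶ × 191 × 2425 = 4.724 mm.
After closing the 1.2 mm clearance, 4.724 − 1.2 = 3.524 mm of expansion remains to be suppressed by the wall.
So σ = E(δ_free − g)/L = 102×10³ × 3.524/2425 = 148.2 MPa.
P = σA = 148.2 × 2475 = 366.9 kN.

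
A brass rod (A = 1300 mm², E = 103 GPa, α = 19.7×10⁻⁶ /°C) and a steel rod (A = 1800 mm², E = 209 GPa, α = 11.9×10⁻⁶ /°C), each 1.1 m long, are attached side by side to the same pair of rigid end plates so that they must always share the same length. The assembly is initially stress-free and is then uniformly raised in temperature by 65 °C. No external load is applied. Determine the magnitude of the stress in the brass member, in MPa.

The brass has the larger α, so on heating it would change length more than the steel if both were free. The rigid plates force a common final length, so the brass is put into compression and the steel into tension, with equal and opposite forces P (no external load).
Equating the net (thermal + elastic) strains gives |α₁ − α₂|·ΔT = P·[1/(A₁E₁) + 1/(A₂E₂)].
|α₁ − α₂|·ΔT = 7.8×10⁻⁶ × 65 = 0.000507.
1/(A₁E₁) + 1/(A₂E₂) = 1/(1300×103×10³) + 1/(1800×209×10³) = 1.013×10⁻⁸ N⁻¹.
P = 0.000507 / 1.013×10⁻⁸ = 50070 N = 50.07 kN.
σ_{brass} = P/A₁ = 50070/1300 = 38.51 MPa, compressive.

σ ≈ 38.5 MPa (compressive)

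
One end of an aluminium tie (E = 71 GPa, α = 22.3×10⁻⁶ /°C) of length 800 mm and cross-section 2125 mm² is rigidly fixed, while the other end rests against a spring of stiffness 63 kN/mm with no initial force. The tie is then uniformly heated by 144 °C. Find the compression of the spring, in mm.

δ ≈ 1.93 mm

The unrestrained thermal change is αΔT L = 22.3×10⁻⁶ × 144 × 800 = 2.569 mm.
With a force P in the spring, the elastic change of the tie is PL/(AE) and that of the spring is P/k; compatibility requires their sum to equal δ_free.
So P = δ_free / [L/(AE) + 1/k] = 2.569 / [ 800/(2125×71×10³) + 1/(63×10³) ].
P = 2.569 / 2.118×10⁻⁵ = 121300 N.
Spring compression = P/k = 121300/(63×10³) = 1.926 mm.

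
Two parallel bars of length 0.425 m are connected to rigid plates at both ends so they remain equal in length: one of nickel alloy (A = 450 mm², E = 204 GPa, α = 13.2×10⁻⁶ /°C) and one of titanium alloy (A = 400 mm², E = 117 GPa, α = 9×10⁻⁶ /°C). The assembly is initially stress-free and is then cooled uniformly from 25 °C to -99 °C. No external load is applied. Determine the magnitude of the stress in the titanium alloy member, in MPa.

The nickel alloy has the larger α, so on cooling it would change length more than the titanium alloy if both were free. The rigid plates force a common final length, so the nickel alloy is put into tension and the titanium alloy into compression, with equal and opposite forces P (no external load).
Compatibility of the two members (thermal + elastic change equal): (α₁ − α₂)ΔT = P·[1/(A₁E₁) + 1/(A₂E₂)].
|α₁ − α₂|·ΔT = 4.2×10⁻⁶ × 124 = 0.0005208.
1/(A₁E₁) + 1/(A₂E₂) = 1/(450×204×10³) + 1/(400×117×10³) = 3.226×10⁻⁸ N⁻¹.
So P = 0.0005208 / 3.226×10⁻⁸ = 16.14 kN.
σ_{titanium alloy} = P/A₂ = 16140/400 = 40.36 MPa, compressive.

σ ≈ 40.4 MPa (compressive)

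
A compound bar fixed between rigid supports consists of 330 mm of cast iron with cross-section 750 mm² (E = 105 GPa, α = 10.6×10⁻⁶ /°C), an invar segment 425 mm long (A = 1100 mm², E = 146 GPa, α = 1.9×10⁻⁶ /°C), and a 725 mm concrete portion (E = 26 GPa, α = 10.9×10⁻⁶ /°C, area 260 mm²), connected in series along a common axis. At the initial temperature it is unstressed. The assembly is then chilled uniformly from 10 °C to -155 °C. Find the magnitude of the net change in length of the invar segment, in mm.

Free thermal contraction of the whole bar: Σ αᵢΔT Lᵢ = 10.6×10⁻⁶×165×330 + 1.9×10⁻⁶×165×425 + 10.9×10⁻⁶×165×725 = 2.014 mm.
The rigid supports impose zero overall length change; the single axial force P common to all segments must satisfy P Σ Lᵢ/(AᵢEᵢ) = δ_free.
The series flexibility is Σ Lᵢ/(AᵢEᵢ) = 330/(750×105×10³) + 425/(1100×146×10³) + 725/(260×26×10³) = 0.0001141 mm/N.
So P = 2.014 / 0.0001141 = 17.66 kN, tensile.
For the invar segment, free thermal change = 1.9×10⁻⁶×165×425 = 0.1332 mm and elastic change from P = 17660×425/(1100×146×10³) = 0.04672 mm; these oppose, so the net change is 0.0865 mm (segment shortens).

|ΔL| ≈ 0.0865 mm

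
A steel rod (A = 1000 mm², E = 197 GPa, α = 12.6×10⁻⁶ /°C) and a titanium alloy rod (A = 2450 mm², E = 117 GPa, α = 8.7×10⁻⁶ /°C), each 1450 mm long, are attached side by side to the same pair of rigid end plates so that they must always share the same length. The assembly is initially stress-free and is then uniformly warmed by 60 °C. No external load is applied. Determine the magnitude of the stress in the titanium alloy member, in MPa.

σ ≈ 11.2 MPa (tensile)

Both members must finish at the same length. With the larger α, the steel tends to over-expand; the plates restrain it, putting the steel in compression and the titanium alloy in tension. With no external load the two internal forces are equal and opposite, magnitude P.
Equating the net (thermal + elastic) strains gives |α₁ − α₂|·ΔT = P·[1/(A₁E₁) + 1/(A₂E₂)].
|α₁ − α₂|·ΔT = 3.9×10⁻⁶ × 60 = 0.000234.
1/(A₁E₁) + 1/(A₂E₂) = 1/(1000×197×10³) + 1/(2450×117×10³) = 8.565×10⁻⁹ N⁻¹.
So P = 0.000234 / 8.565×10⁻⁹ = 27.32 kN.
σ_{titanium alloy} = P/A₂ = 27320/2450 = 11.15 MPa, tensile.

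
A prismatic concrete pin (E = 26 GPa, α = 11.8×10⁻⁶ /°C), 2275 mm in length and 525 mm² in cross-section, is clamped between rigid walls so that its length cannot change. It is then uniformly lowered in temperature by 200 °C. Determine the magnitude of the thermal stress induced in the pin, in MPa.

The supports are rigid, so the total axial strain is zero. The restrained thermal strain is ε = αΔT = 11.8×10⁻⁶ × 200 = 2360×10⁻⁶.
Hence σ = E·αΔT = 26×10³ × 2360×10⁻⁶ = 61.36 MPa, tensile.

σ ≈ 61.4 MPa (tensile)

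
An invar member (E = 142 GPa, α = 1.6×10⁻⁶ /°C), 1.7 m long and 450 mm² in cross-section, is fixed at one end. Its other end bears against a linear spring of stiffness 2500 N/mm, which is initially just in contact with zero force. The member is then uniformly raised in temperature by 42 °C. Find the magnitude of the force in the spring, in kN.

P ≈ 0.268 kN

The unrestrained thermal change is αΔT L = 1.6×10⁻⁶ × 42 × 1700 = 0.1142 mm.
Let P be the compressive force at the spring. The member shortens elastically by PL/(AE) and the spring compresses by P/k; together these equal δ_free.
P [ L/(AE) + 1/k ] = δ_free → P [ 1700/(450×142×10³) + 1/(2500) ] = 0.1142.
P = 0.1142 / 0.0004266 = 267.8 N.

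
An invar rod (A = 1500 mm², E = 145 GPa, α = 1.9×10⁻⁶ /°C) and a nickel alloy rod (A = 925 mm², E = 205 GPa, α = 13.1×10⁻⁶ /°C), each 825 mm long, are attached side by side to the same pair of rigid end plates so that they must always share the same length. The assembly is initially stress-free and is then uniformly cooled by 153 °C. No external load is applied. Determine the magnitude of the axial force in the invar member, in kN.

The nickel alloy has the larger α, so on cooling it would change length more than the invar if both were free. The rigid plates force a common final length, so the nickel alloy is put into tension and the invar into compression, with equal and opposite forces P (no external load).
Setting the final lengths equal and cancelling L: (α₁ − α₂)ΔT = P/(A₁E₁) + P/(A₂E₂).
|α₁ − α₂|·ΔT = 11.2×10⁻⁶ × 153 = 0.001714.
1/(A₁E₁) + 1/(A₂E₂) = 1/(1500×145×10³) + 1/(925×205×10³) = 9.871×10⁻⁹ N⁻¹.
So P = 0.001714 / 9.871×10⁻⁹ = 173.6 kN.

P ≈ 174 kN (compressive in the invar)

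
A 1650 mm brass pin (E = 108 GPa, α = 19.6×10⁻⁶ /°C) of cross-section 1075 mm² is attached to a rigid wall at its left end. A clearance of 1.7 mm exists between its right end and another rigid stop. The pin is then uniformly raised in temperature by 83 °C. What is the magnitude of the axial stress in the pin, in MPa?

Free thermal elongation = αΔT L = 19.6×10⁻⁶ × 83 × 1650 = 2.684 mm.
The gap closes (δ_free > 1.7 mm) and the wall then resists a further 2.684 − 1.7 = 0.9842 mm of expansion.
That suppressed elongation corresponds to σ = E·Δ/L = 108×10³ × 0.9842/1650 = 64.42 MPa.

σ ≈ 64.4 MPa (compressive)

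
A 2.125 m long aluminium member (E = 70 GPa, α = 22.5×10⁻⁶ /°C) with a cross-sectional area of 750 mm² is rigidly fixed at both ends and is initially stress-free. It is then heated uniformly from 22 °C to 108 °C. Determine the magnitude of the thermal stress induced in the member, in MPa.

Because both ends are immovable the net strain is zero, and the suppressed thermal strain is αΔT = 22.5×10⁻⁶ × 86 = 1935×10⁻⁶.
σ = EαΔT = 70×10³ × 22.5×10⁻⁶ × 86 = 135.4 MPa (compressive; the member is trying to expand).

σ ≈ 135 MPa (compressive)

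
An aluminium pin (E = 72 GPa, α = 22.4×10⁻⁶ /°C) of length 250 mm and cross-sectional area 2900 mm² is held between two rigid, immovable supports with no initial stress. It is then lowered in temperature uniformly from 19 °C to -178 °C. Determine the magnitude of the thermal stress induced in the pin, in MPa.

σ ≈ 318 MPa (tensile)

The supports are rigid, so the total axial strain is zero. The restrained thermal strain is ε = αΔT = 22.4×10⁻⁶ × 197 = 4412.8×10⁻⁶.
Hence σ = E·αΔT = 72×10³ × 4412.8×10⁻⁶ = 317.7 MPa, tensile.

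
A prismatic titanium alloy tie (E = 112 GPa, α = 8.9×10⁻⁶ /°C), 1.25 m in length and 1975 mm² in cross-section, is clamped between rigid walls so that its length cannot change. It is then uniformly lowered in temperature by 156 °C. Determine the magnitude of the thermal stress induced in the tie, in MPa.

σ ≈ 156 MPa (tensile)

With length fixed, the mechanical strain must cancel the thermal strain αΔT = 8.9×10⁻⁶ × 156 = 1388.4×10⁻⁶.
σ = EαΔT = 112×10³ × 8.9×10⁻⁶ × 156 = 155.5 MPa (tensile; the tie is trying to contract).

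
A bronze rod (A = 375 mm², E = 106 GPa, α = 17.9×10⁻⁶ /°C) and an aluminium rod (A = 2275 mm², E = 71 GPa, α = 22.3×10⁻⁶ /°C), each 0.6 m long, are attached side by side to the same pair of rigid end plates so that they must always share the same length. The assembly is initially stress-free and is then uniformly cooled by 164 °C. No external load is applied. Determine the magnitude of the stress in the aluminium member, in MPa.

The aluminium has the larger α, so on cooling it would change length more than the bronze if both were free. The rigid plates force a common final length, so the aluminium is put into tension and the bronze into compression, with equal and opposite forces P (no external load).
Setting the final lengths equal and cancelling L: (α₁ − α₂)ΔT = P/(A₁E₁) + P/(A₂E₂).
|α₁ − α₂|·ΔT = 4.4×10⁻⁶ × 164 = 0.0007216.
1/(A₁E₁) + 1/(A₂E₂) = 1/(375×106×10³) + 1/(2275×71×10³) = 3.135×10⁻⁸ N⁻¹.
So P = 0.0007216 / 3.135×10⁻⁸ = 23.02 kN.
σ_{aluminium} = P/A₂ = 23020/2275 = 10.12 MPa, tensile.

σ ≈ 10.1 MPa (tensile)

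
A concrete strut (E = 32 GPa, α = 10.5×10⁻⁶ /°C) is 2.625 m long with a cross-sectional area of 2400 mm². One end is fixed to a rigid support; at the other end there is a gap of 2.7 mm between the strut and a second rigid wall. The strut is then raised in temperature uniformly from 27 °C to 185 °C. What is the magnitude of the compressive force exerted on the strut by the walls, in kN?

P ≈ 48.4 kN

If the wall were absent the strut would grow by αΔT L = 10.5×10⁻⁶ × 158 × 2625 = 4.355 mm.
After closing the 2.7 mm clearance, 4.355 − 2.7 = 1.655 mm of expansion remains to be suppressed by the wall.
That suppressed elongation corresponds to σ = E·Δ/L = 32×10³ × 1.655/2625 = 20.17 MPa.
Force on the wall = σA = 20.17 × 2400 mm² = 48.42 kN.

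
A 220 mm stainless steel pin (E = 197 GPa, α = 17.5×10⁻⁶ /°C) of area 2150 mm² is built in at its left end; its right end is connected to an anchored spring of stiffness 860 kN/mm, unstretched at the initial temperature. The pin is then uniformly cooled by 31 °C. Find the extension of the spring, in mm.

δ ≈ 0.0825 mm

If the spring were absent the pin would shorten by αΔT L = 17.5×10⁻⁶ × 31 × 220 = 0.1193 mm.
With a force P in the spring, the elastic change of the pin is PL/(AE) and that of the spring is P/k; compatibility requires their sum to equal δ_free.
So P = δ_free / [L/(AE) + 1/k] = 0.1193 / [ 220/(2150×197×10³) + 1/(860×10³) ].
P = 0.1193 / 1.682×10⁻⁶ = 70950 N.
Spring extension = P/k = 70950/(860×10³) = 0.0825 mm.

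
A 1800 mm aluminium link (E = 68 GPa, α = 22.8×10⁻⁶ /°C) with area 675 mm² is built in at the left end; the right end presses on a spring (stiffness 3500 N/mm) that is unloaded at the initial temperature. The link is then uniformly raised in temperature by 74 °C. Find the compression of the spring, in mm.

If the spring were absent the link would lengthen by αΔT L = 22.8×10⁻⁶ × 74 × 1800 = 3.037 mm.
With a force P in the spring, the elastic change of the link is PL/(AE) and that of the spring is P/k; compatibility requires their sum to equal δ_free.
So P = δ_free / [L/(AE) + 1/k] = 3.037 / [ 1800/(675×68×10³) + 1/(3500) ].
P = 3.037 / 0.0003249 = 9347 N.
Spring compression = P/k = 9347/(3500) = 2.67 mm.

δ ≈ 2.67 mm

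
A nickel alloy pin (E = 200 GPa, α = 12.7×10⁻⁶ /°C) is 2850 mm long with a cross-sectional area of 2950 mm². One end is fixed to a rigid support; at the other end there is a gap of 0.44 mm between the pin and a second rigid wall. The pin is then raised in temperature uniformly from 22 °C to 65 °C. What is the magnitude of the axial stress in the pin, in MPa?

σ ≈ 78.3 MPa (compressive)

Unrestrained expansion: δ_free = αΔT L = 12.7×10⁻⁶ × 43 × 2850 = 1.556 mm.
The gap closes (δ_free > 0.44 mm) and the wall then resists a further 1.556 − 0.44 = 1.116 mm of expansion.
Compatibility: PL/(AE) = 1.116 mm, so σ = P/A = E × (1.116/2850) = 78.34 MPa.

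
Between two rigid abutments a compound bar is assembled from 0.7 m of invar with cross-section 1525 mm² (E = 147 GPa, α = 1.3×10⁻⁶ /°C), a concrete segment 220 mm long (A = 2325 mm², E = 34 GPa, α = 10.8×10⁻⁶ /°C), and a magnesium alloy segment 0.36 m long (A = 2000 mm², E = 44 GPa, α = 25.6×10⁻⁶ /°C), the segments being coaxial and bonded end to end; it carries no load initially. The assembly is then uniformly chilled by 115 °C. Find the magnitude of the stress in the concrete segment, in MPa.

If the supports were absent, the total length change would be Σ αᵢΔT Lᵢ = 1.3×10⁻⁶×115×700 + 10.8×10⁻⁶×115×220 + 25.6×10⁻⁶×115×360 = 1.438 mm.
Since the ends are fixed, an axial force P builds up, equal in every segment, with P · Σ Lᵢ/(AᵢEᵢ) = δ_free.
Σ Lᵢ/(AᵢEᵢ) = 700/(1525×147×10³) + 220/(2325×34×10³) + 360/(2000×44×10³) = 9.997×10⁻⁶ mm/N.
P = 1.438 / 9.997×10⁻⁶ = 143800 N = 143.8 kN, tensile.
σ_{concrete} = P / A = 143800 / 2325 = 61.86 MPa.

σ ≈ 61.9 MPa (tensile)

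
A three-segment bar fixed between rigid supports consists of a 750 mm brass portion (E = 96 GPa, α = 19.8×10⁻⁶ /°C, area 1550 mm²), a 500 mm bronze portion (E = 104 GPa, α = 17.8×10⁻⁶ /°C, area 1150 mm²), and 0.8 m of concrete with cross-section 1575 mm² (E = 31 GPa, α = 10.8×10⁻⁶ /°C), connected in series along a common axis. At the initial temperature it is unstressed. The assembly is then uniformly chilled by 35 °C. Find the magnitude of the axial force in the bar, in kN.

Free thermal contraction of the whole bar: Σ αᵢΔT Lᵢ = 19.8×10⁻⁶×35×750 + 17.8×10⁻⁶×35×500 + 10.8×10⁻⁶×35×800 = 1.134 mm.
The walls prevent any net length change, so an axial force P (same in every segment) develops. Compatibility: P · Σ Lᵢ/(AᵢEᵢ) = δ_free.
Σ Lᵢ/(AᵢEᵢ) = 750/(1550×96×10³) + 500/(1150×104×10³) + 800/(1575×31×10³) = 2.561×10⁻⁵ mm/N.
So P = 1.134 / 2.561×10⁻⁵ = 44.27 kN, tensile.

P ≈ 44.3 kN (tensile)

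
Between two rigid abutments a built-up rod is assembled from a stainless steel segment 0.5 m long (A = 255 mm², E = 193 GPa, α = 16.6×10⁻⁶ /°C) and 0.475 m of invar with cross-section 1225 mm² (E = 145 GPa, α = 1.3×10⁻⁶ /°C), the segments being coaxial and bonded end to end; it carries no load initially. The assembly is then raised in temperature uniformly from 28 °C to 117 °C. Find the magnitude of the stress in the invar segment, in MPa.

Free thermal expansion of the whole bar: Σ αᵢΔT Lᵢ = 16.6×10⁻⁶×89×500 + 1.3×10⁻⁶×89×475 = 0.7937 mm.
The rigid supports impose zero overall length change; the single axial force P common to all segments must satisfy P Σ Lᵢ/(AᵢEᵢ) = δ_free.
The series flexibility is Σ Lᵢ/(AᵢEᵢ) = 500/(255×193×10³) + 475/(1225×145×10³) = 1.283×10⁻⁵ mm/N.
Hence P = δ_free / Σ(L/AE) = 0.7937/1.283×10⁻⁵ = 61.84 kN (compressive).
σ_{invar} = P / A = 61840 / 1225 = 50.48 MPa.

σ ≈ 50.5 MPa (compressive)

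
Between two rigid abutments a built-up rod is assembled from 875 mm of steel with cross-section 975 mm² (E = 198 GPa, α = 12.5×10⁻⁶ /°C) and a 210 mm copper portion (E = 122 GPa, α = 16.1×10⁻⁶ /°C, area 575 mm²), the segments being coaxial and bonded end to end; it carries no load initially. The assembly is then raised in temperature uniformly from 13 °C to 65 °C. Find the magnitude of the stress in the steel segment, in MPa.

Free thermal expansion of the whole bar: Σ αᵢΔT Lᵢ = 12.5×10⁻⁶×52×875 + 16.1×10⁻⁶×52×210 = 0.7446 mm.
The walls prevent any net length change, so an axial force P (same in every segment) develops. Compatibility: P · Σ Lᵢ/(AᵢEᵢ) = δ_free.
Σ Lᵢ/(AᵢEᵢ) = 875/(975×198×10³) + 210/(575×122×10³) = 7.526×10⁻⁶ mm/N.
Hence P = δ_free / Σ(L/AE) = 0.7446/7.526×10⁻⁶ = 98.93 kN (compressive).
σ_{steel} = P / A = 98930 / 975 = 101.5 MPa.

σ ≈ 101 MPa (compressive)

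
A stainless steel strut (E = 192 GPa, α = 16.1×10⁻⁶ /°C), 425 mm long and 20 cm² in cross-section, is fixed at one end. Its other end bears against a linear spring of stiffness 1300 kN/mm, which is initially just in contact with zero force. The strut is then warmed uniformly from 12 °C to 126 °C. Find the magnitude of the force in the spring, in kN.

If the spring were absent the strut would lengthen by αΔT L = 16.1×10⁻⁶ × 114 × 425 = 0.78 mm.
Let P be the compressive force at the spring. The strut shortens elastically by PL/(AE) and the spring compresses by P/k; together these equal δ_free.
So P = δ_free / [L/(AE) + 1/k] = 0.78 / [ 425/(2000×192×10³) + 1/(1300×10³) ].
P = 0.78 / 1.876×10⁻⁶ = 415800 N.

P ≈ 416 kN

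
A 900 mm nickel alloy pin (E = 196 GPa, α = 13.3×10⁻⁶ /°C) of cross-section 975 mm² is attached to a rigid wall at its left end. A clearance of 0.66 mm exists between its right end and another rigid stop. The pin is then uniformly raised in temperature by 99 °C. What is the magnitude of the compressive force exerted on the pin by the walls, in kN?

Free thermal elongation = αΔT L = 13.3×10⁻⁶ × 99 × 900 = 1.185 mm.
After closing the 0.66 mm clearance, 1.185 − 0.66 = 0.525 mm of expansion remains to be suppressed by the wall.
So σ = E(δ_free − g)/L = 196×10³ × 0.525/900 = 114.3 MPa.
Force on the wall = σA = 114.3 × 975 mm² = 111.5 kN.

P ≈ 111 kN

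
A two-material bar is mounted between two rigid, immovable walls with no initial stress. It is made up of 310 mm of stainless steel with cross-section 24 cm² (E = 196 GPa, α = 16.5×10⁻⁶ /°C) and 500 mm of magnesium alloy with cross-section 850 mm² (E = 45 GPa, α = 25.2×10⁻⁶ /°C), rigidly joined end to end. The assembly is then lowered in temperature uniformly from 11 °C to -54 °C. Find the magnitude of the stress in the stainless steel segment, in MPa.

Free thermal contraction of the whole bar: Σ αᵢΔT Lᵢ = 16.5×10⁻⁶×65×310 + 25.2×10⁻⁶×65×500 = 1.151 mm.
Since the ends are fixed, an axial force P builds up, equal in every segment, with P · Σ Lᵢ/(AᵢEᵢ) = δ_free.
The series flexibility is Σ Lᵢ/(AᵢEᵢ) = 310/(2400×196×10³) + 500/(850×45×10³) = 1.373×10⁻⁵ mm/N.
P = 1.151 / 1.373×10⁻⁵ = 83860 N = 83.86 kN, tensile.
σ_{stainless steel} = P / A = 83860 / 2400 = 34.94 MPa.

σ ≈ 34.9 MPa (tensile)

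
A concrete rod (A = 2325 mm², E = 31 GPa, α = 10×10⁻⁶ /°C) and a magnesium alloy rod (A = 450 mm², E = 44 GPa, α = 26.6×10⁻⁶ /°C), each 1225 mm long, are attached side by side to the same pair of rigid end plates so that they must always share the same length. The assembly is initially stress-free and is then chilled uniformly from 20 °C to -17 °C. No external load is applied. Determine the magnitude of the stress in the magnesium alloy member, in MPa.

σ ≈ 21.2 MPa (tensile)

Both members must finish at the same length. With the larger α, the magnesium alloy tends to over-contract; the plates restrain it, putting the magnesium alloy in tension and the concrete in compression. With no external load the two internal forces are equal and opposite, magnitude P.
Compatibility of the two members (thermal + elastic change equal): (α₁ − α₂)ΔT = P·[1/(A₁E₁) + 1/(A₂E₂)].
|α₁ − α₂|·ΔT = 16.6×10⁻⁶ × 37 = 0.0006142.
1/(A₁E₁) + 1/(A₂E₂) = 1/(2325×31×10³) + 1/(450×44×10³) = 6.438×10⁻⁸ N⁻¹.
So P = 0.0006142 / 6.438×10⁻⁸ = 9.54 kN.
σ_{magnesium alloy} = P/A₂ = 9540/450 = 21.2 MPa, tensile.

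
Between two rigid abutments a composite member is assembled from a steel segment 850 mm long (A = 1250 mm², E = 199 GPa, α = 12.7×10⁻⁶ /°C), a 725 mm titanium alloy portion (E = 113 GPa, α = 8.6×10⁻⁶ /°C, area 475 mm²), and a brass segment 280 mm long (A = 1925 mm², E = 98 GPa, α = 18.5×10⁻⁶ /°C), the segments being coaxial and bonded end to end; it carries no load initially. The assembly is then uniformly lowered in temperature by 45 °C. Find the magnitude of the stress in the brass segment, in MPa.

If the supports were absent, the total length change would be Σ αᵢΔT Lᵢ = 12.7×10⁻⁶×45×850 + 8.6×10⁻⁶×45×725 + 18.5×10⁻⁶×45×280 = 0.9994 mm.
Since the ends are fixed, an axial force P builds up, equal in every segment, with P · Σ Lᵢ/(AᵢEᵢ) = δ_free.
Σ Lᵢ/(AᵢEᵢ) = 850/(1250×199×10³) + 725/(475×113×10³) + 280/(1925×98×10³) = 1.841×10⁻⁵ mm/N.
P = 0.9994 / 1.841×10⁻⁵ = 54290 N = 54.29 kN, tensile.
σ_{brass} = P / A = 54290 / 1925 = 28.2 MPa.

σ ≈ 28.2 MPa (tensile)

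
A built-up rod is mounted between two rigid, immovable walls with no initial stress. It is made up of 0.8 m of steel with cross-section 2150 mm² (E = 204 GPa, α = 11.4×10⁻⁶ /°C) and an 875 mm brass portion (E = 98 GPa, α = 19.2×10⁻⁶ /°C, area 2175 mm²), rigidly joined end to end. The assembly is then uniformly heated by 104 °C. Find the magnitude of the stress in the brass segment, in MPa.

σ ≈ 209 MPa (compressive)

With the walls removed the bar would change length by δ_free = Σ αᵢΔT Lᵢ = 11.4×10⁻⁶×104×800 + 19.2×10⁻⁶×104×875 = 2.696 mm.
The rigid supports impose zero overall length change; the single axial force P common to all segments must satisfy P Σ Lᵢ/(AᵢEᵢ) = δ_free.
The series flexibility is Σ Lᵢ/(AᵢEᵢ) = 800/(2150×204×10³) + 875/(2175×98×10³) = 5.929×10⁻⁶ mm/N.
Hence P = δ_free / Σ(L/AE) = 2.696/5.929×10⁻⁶ = 454.7 kN (compressive).
σ_{brass} = P / A = 454700 / 2175 = 209 MPa.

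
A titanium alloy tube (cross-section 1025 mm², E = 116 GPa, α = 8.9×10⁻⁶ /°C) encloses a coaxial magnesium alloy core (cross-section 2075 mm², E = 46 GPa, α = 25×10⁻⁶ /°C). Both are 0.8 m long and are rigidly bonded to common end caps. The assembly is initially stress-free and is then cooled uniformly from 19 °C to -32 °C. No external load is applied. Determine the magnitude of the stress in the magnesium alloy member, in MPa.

σ ≈ 21 MPa (tensile)

Both members must finish at the same length. With the larger α, the magnesium alloy tends to over-contract; the plates restrain it, putting the magnesium alloy in tension and the titanium alloy in compression. With no external load the two internal forces are equal and opposite, magnitude P.
Setting the final lengths equal and cancelling L: (α₁ − α₂)ΔT = P/(A₁E₁) + P/(A₂E₂).
|α₁ − α₂|·ΔT = 16.1×10⁻⁶ × 51 = 0.0008211.
1/(A₁E₁) + 1/(A₂E₂) = 1/(1025×116×10³) + 1/(2075×46×10³) = 1.889×10⁻⁸ N⁻¹.
P = 0.0008211 / 1.889×10⁻⁸ = 43470 N = 43.47 kN.
σ_{magnesium alloy} = P/A₂ = 43470/2075 = 20.95 MPa, tensile.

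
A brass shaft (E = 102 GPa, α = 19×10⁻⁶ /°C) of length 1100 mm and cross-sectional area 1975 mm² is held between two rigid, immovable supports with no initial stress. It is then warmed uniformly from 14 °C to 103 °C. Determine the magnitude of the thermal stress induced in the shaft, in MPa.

σ ≈ 172 MPa (compressive)

With length fixed, the mechanical strain must cancel the thermal strain αΔT = 19×10⁻⁶ × 89 = 1691×10⁻⁶.
The stress required to suppress this strain is σ = Eε = 102×10³ × 1691×10⁻⁶ = 172.5 MPa, compressive since the shaft is trying to expand.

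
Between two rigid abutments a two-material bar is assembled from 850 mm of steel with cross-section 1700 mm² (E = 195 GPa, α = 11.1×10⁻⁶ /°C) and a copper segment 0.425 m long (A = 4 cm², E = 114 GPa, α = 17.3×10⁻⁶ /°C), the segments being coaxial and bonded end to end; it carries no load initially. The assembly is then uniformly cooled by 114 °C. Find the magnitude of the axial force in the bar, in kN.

Free thermal contraction of the whole bar: Σ αᵢΔT Lᵢ = 11.1×10⁻⁶×114×850 + 17.3×10⁻⁶×114×425 = 1.914 mm.
Since the ends are fixed, an axial force P builds up, equal in every segment, with P · Σ Lᵢ/(AᵢEᵢ) = δ_free.
The series flexibility is Σ Lᵢ/(AᵢEᵢ) = 850/(1700×195×10³) + 425/(400×114×10³) = 1.188×10⁻⁵ mm/N.
P = 1.914 / 1.188×10⁻⁵ = 161000 N = 161 kN, tensile.

P ≈ 161 kN (tensile)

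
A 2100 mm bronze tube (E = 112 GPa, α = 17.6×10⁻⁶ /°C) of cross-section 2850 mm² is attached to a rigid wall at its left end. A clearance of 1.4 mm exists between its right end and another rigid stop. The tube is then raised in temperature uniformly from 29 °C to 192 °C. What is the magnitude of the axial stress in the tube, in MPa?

σ ≈ 247 MPa (compressive)

Unrestrained expansion: δ_free = αΔT L = 17.6×10⁻⁶ × 163 × 2100 = 6.024 mm.
The gap closes (δ_free > 1.4 mm) and the wall then resists a further 6.024 − 1.4 = 4.624 mm of expansion.
That suppressed elongation corresponds to σ = E·Δ/L = 112×10³ × 4.624/2100 = 246.6 MPa.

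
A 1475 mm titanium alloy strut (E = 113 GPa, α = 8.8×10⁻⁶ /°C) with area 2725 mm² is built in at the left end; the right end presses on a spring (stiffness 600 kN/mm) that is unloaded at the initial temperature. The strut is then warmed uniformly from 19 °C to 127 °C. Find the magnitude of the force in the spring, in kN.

If the spring were absent the strut would lengthen by αΔT L = 8.8×10⁻⁶ × 108 × 1475 = 1.402 mm.
Let P be the compressive force at the spring. The strut shortens elastically by PL/(AE) and the spring compresses by P/k; together these equal δ_free.
P [ L/(AE) + 1/k ] = δ_free → P [ 1475/(2725×113×10³) + 1/(600×10³) ] = 1.402.
P = 1.402 / 6.457×10⁻⁶ = 217100 N.

P ≈ 217 kN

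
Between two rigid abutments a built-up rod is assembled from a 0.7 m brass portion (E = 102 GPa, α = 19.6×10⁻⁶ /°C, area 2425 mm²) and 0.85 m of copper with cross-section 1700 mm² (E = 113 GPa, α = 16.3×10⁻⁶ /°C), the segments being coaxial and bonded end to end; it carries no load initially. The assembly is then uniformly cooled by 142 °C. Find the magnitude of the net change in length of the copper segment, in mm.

If the supports were absent, the total length change would be Σ αᵢΔT Lᵢ = 19.6×10⁻⁶×142×700 + 16.3×10⁻⁶×142×850 = 3.916 mm.
The rigid supports impose zero overall length change; the single axial force P common to all segments must satisfy P Σ Lᵢ/(AᵢEᵢ) = δ_free.
Σ Lᵢ/(AᵢEᵢ) = 700/(2425×102×10³) + 850/(1700×113×10³) = 7.255×10⁻⁶ mm/N.
P = 3.916 / 7.255×10⁻⁶ = 539700 N = 539.7 kN, tensile.
For the copper segment, free thermal change = 16.3×10⁻⁶×142×850 = 1.967 mm and elastic change from P = 539700×850/(1700×113×10³) = 2.388 mm; these oppose, so the net change is 0.421 mm (segment lengthens).

|ΔL| ≈ 0.421 mm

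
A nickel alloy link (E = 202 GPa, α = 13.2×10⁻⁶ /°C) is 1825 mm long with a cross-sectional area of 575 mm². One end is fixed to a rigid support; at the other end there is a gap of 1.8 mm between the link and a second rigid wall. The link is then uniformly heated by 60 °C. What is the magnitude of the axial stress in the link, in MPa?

σ ≈ 0 MPa

Unrestrained expansion: δ_free = αΔT L = 13.2×10⁻⁶ × 60 × 1825 = 1.445 mm.
Since δ_free = 1.45 mm is less than the 1.8 mm gap, the link never touches the wall. No axial force develops.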